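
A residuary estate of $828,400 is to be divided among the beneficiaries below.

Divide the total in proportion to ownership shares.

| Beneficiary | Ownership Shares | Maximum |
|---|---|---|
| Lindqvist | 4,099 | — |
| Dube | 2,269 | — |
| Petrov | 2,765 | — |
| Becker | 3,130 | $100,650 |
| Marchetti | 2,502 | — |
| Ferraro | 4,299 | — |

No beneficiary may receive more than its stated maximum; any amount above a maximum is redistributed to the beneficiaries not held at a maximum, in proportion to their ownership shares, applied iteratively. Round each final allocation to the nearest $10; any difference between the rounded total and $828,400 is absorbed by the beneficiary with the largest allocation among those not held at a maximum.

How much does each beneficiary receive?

Total ownership shares = 19,064.
Pro-rata shares before constraints: Lindqvist 178,116.43; Dube 98,596.29; Petrov 120,149.29; Becker 136,009.86; Marchetti 108,720.98; Ferraro 186,807.15.
Capped: Becker ($100,650); balance $727,750 reallocated over remaining ownership shares 15,934.
Remaining shares: Lindqvist 187,212.71 → $187,210; Dube 103,631.53 → $103,630; Petrov 126,285.22 → $126,290; Marchetti 114,273.28 → $114,270; Ferraro 196,347.26 → $196,350.

Lindqvist: $187,210; Dube: $103,630; Petrov: $126,290; Becker: $100,650; Marchetti: $114,270; Ferraro: $196,350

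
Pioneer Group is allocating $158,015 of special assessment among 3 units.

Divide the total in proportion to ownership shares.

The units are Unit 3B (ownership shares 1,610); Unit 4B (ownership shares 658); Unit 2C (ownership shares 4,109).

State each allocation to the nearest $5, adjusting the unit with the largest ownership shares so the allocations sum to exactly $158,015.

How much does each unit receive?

Unit 3B: $39,895 | Unit 4B: $16,305 | Unit 2C: $101,815

Combined ownership shares = 1,610 + 658 + 4,109 = 6,377.
Proportional shares: Unit 3B 39,894.02; Unit 4B 16,304.51; Unit 2C 101,816.47.
At nearest $5: Unit 3B $39,895; Unit 4B $16,305; Unit 2C $101,815. Sum = $158,015.
Sum already equals the total — no adjustment.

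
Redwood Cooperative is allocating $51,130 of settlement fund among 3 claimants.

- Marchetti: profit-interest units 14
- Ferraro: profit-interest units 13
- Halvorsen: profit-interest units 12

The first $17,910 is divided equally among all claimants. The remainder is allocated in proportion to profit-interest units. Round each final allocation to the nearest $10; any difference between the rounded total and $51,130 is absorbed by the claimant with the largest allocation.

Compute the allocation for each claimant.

Marchetti: $17,900 · Ferraro: $17,040 · Halvorsen: $16,190

First tranche $17,910 split equally: $5,970 each.
Remainder $33,220 by profit-interest units (total 39): Marchetti 11,925.13 → $11,930; Ferraro 11,073.33 → $11,070; Halvorsen 10,221.54 → $10,220.
Totals: Marchetti $5,970 + $11,930 = $17,900; Ferraro $5,970 + $11,070 = $17,040; Halvorsen $5,970 + $10,220 = $16,190.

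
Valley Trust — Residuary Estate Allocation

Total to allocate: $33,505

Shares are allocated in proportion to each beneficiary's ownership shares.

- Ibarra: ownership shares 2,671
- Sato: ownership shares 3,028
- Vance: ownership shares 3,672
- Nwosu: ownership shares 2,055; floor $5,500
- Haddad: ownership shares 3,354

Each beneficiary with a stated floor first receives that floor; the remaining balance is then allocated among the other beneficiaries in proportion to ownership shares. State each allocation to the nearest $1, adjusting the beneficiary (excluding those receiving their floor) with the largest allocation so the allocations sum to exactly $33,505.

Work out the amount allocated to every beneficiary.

Guaranteed amounts: Nwosu $5,500. Remaining pool $28,005.
Remaining pool split over remaining ownership shares 12,725: Ibarra 5,878.30 → $5,878; Sato 6,663.98 → $6,664; Vance 8,081.29 → $8,081; Haddad 7,381.44 → $7,381.
Rounding difference +$1 applied to Vance → $8,082.

Ibarra: $5,878; Sato: $6,664; Vance: $8,082; Nwosu: $5,500; Haddad: $7,381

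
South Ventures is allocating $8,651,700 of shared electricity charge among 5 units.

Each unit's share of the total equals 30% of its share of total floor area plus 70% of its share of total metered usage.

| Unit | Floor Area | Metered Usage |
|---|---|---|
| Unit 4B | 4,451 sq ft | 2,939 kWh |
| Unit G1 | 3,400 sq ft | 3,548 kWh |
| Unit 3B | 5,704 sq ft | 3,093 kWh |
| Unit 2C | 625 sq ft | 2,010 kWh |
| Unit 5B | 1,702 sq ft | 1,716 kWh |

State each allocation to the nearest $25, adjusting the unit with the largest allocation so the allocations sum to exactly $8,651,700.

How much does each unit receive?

Floor area total 15,882; metered usage total 13,306.
Combined weights (30% floor area + 70% metered usage): Unit 4B 0.2387; Unit G1 0.2509; Unit 3B 0.2705; Unit 2C 0.1175; Unit 5B 0.1224.
Unrounded shares: Unit 4B 2,065,080.96; Unit G1 2,170,506.38; Unit 3B 2,339,944.70; Unit 2C 1,016,986.47; Unit 5B 1,059,181.49.
Rounded to nearest $25: Unit 4B $2,065,075; Unit G1 $2,170,500; Unit 3B $2,339,950; Unit 2C $1,016,975; Unit 5B $1,059,175. Sum = $8,651,675.
Difference $8,651,700 − $8,651,675 = +$25 applied to largest allocation (Unit 3B): Unit 3B becomes $2,339,975.

Unit 4B: $2,065,075 | Unit G1: $2,170,500 | Unit 3B: $2,339,975 | Unit 2C: $1,016,975 | Unit 5B: $1,059,175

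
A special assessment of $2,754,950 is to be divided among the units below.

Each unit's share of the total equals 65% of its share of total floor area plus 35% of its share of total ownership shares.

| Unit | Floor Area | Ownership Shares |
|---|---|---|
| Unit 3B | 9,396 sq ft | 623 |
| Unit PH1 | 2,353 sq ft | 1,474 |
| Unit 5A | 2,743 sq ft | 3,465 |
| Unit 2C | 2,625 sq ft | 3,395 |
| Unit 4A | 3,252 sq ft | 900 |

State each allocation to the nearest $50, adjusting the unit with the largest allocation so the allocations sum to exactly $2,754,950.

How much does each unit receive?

Unit 3B: $886,950; Unit PH1: $351,050; Unit 5A: $580,100; Unit 2C: $562,900; Unit 4A: $373,950

Floor area total 20,369; ownership shares total 9,857.
Combined weights (65% floor area + 35% ownership shares): Unit 3B 0.3220; Unit PH1 0.1274; Unit 5A 0.2106; Unit 2C 0.2043; Unit 4A 0.1357.
Raw shares: Unit 3B 886,981.84; Unit PH1 351,051.11; Unit 5A 580,101.33; Unit 2C 562,879.94; Unit 4A 373,935.78.
At nearest $50: Unit 3B $887,000; Unit PH1 $351,050; Unit 5A $580,100; Unit 2C $562,900; Unit 4A $373,950. Sum = $2,755,000.
Difference $2,754,950 − $2,755,000 = −$50 applied to largest allocation (Unit 3B): Unit 3B becomes $886,950.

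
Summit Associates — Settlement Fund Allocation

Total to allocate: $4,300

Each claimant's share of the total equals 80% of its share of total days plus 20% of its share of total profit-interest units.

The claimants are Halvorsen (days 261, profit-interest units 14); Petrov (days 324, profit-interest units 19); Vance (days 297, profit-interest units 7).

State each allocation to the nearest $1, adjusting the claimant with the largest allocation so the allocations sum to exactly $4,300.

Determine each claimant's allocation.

Halvorsen: $1,319 · Petrov: $1,672 · Vance: $1,309

Totals — days 882, profit-interest units 40.
Composite weights (80% days + 20% profit-interest units): Halvorsen 0.3067; Petrov 0.3889; Vance 0.3044.
Pro-rata amounts: Halvorsen 1,318.96; Petrov 1,672.17; Vance 1,308.87.
At nearest $1: Halvorsen $1,319; Petrov $1,672; Vance $1,309. Sum = $4,300.
No rounding difference to absorb.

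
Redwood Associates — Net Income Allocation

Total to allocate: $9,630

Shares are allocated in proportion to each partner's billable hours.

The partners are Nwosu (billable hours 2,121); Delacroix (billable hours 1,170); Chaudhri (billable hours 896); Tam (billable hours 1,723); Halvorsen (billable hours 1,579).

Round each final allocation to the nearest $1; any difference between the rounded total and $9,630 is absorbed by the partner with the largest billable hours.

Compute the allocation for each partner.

Billable hours total: 7,489.
Unrounded shares: Nwosu 2,121/7,489 × $9,630 = 2,727.36; Delacroix 1,170/7,489 × $9,630 = 1,504.49; Chaudhri 896/7,489 × $9,630 = 1,152.15; Tam 1,723/7,489 × $9,630 = 2,215.58; Halvorsen 1,579/7,489 × $9,630 = 2,030.41.
At nearest $1: Nwosu $2,727; Delacroix $1,504; Chaudhri $1,152; Tam $2,216; Halvorsen $2,030. Sum = $9,629.
Difference $9,630 − $9,629 = +$1 applied to largest billable hours (Nwosu): Nwosu becomes $2,728.

Nwosu: $2,728 | Delacroix: $1,504 | Chaudhri: $1,152 | Tam: $2,216 | Halvorsen: $2,030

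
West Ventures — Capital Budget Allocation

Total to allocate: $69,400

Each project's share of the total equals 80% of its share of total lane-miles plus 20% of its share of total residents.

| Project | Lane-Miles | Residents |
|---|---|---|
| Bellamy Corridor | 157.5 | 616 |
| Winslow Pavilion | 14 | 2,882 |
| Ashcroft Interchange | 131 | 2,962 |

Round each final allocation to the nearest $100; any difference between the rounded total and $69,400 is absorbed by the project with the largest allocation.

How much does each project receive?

Totals — lane-miles 302.5, residents 6,460.
Composite weights (80% lane-miles + 20% residents): Bellamy Corridor 0.4356; Winslow Pavilion 0.1263; Ashcroft Interchange 0.4381.
Unrounded shares: Bellamy Corridor 30,230.65; Winslow Pavilion 8,761.81; Ashcroft Interchange 30,407.55.
After rounding ($100): Bellamy Corridor $30,200; Winslow Pavilion $8,800; Ashcroft Interchange $30,400. Sum = $69,400.
Rounded total matches; no reconciliation needed.

Bellamy Corridor: $30,200 | Winslow Pavilion: $8,800 | Ashcroft Interchange: $30,400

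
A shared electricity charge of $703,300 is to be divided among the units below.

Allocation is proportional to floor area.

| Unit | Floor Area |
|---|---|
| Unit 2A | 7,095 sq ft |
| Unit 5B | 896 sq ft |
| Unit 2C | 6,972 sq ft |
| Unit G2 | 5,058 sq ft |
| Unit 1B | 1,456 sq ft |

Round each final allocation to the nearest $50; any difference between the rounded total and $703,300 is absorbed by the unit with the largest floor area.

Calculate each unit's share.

Unit 2A: $232,300; Unit 5B: $29,350; Unit 2C: $228,300; Unit G2: $165,650; Unit 1B: $47,700

Total floor area = 21,477.
Pro-rata amounts: Unit 2A 7,095/21,477 × $703,300 = 232,337.55; Unit 5B 896/21,477 × $703,300 = 29,341.01; Unit 2C 6,972/21,477 × $703,300 = 228,309.71; Unit G2 5,058/21,477 × $703,300 = 165,632.60; Unit 1B 1,456/21,477 × $703,300 = 47,679.14.
At nearest $50: Unit 2A $232,350; Unit 5B $29,350; Unit 2C $228,300; Unit G2 $165,650; Unit 1B $47,700. Sum = $703,350.
Difference $703,300 − $703,350 = −$50 applied to largest floor area (Unit 2A): Unit 2A becomes $232,300.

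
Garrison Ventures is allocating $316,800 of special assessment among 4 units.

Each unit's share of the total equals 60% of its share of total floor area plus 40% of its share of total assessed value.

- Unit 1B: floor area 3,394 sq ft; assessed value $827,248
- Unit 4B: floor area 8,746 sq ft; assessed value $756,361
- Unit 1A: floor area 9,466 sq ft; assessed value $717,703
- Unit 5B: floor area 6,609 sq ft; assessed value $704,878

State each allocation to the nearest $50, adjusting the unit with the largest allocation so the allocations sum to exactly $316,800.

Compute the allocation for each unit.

Floor area total 28,215; assessed value total 3,006,190.
Composite weights (60% floor area + 40% assessed value): Unit 1B 0.1822; Unit 4B 0.2866; Unit 1A 0.2968; Unit 5B 0.2343.
Proportional shares: Unit 1B 57,735.85; Unit 4B 90,803.32; Unit 1A 94,024.30; Unit 5B 74,236.53.
After rounding ($50): Unit 1B $57,750; Unit 4B $90,800; Unit 1A $94,000; Unit 5B $74,250. Sum = $316,800.
Sum already equals the total — no adjustment.

Unit 1B: $57,750; Unit 4B: $90,800; Unit 1A: $94,000; Unit 5B: $74,250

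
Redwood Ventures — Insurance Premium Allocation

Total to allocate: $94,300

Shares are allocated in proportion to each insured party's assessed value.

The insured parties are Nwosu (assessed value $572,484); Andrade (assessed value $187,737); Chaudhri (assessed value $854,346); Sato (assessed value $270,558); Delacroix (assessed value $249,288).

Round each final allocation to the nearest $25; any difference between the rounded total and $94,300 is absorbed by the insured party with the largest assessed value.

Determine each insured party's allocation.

Assessed value total: 2,134,413.
Raw shares: Nwosu 572,484/2,134,413 × $94,300 = 25,292.78; Andrade 187,737/2,134,413 × $94,300 = 8,294.36; Chaudhri 854,346/2,134,413 × $94,300 = 37,745.66; Sato 270,558/2,134,413 × $94,300 = 11,953.46; Delacroix 249,288/2,134,413 × $94,300 = 11,013.73.
After rounding ($25): Nwosu $25,300; Andrade $8,300; Chaudhri $37,750; Sato $11,950; Delacroix $11,025. Sum = $94,325.
Difference $94,300 − $94,325 = −$25 applied to largest assessed value (Chaudhri): Chaudhri becomes $37,725.

Nwosu: $25,300 | Andrade: $8,300 | Chaudhri: $37,725 | Sato: $11,950 | Delacroix: $11,025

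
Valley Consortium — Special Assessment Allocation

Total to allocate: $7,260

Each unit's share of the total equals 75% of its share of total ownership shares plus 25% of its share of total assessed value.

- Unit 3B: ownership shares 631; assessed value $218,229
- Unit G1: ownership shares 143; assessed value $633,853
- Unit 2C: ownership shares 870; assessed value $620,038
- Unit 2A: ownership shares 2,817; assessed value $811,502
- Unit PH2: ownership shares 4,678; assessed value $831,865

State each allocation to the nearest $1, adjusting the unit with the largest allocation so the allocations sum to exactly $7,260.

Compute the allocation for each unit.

Unit 3B: $503; Unit G1: $454; Unit 2C: $880; Unit 2A: $2,151; Unit PH2: $3,272

Totals — ownership shares 9,139, assessed value 3,115,487.
Blended shares (75% ownership shares + 25% assessed value): Unit 3B 0.0693; Unit G1 0.0626; Unit 2C 0.1212; Unit 2A 0.2963; Unit PH2 0.4507.
Proportional shares: Unit 3B 503.08; Unit G1 454.47; Unit 2C 879.56; Unit 2A 2,151.12; Unit PH2 3,271.77.
Rounded to nearest $1: Unit 3B $503; Unit G1 $454; Unit 2C $880; Unit 2A $2,151; Unit PH2 $3,272. Sum = $7,260.
Rounded total matches; no reconciliation needed.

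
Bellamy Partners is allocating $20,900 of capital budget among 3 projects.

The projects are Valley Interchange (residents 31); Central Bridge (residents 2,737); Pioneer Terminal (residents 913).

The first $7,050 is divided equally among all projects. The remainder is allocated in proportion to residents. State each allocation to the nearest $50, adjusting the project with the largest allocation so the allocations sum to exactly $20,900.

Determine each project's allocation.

Valley Interchange: $2,450 | Central Bridge: $12,650 | Pioneer Terminal: $5,800

First tranche $7,050 split equally: $2,350 each.
Remainder $13,850 by residents (total 3,681): Valley Interchange 116.64 → $100; Central Bridge 10,298.14 → $10,300; Pioneer Terminal 3,435.22 → $3,450.
Totals: Valley Interchange $2,350 + $100 = $2,450; Central Bridge $2,350 + $10,300 = $12,650; Pioneer Terminal $2,350 + $3,450 = $5,800.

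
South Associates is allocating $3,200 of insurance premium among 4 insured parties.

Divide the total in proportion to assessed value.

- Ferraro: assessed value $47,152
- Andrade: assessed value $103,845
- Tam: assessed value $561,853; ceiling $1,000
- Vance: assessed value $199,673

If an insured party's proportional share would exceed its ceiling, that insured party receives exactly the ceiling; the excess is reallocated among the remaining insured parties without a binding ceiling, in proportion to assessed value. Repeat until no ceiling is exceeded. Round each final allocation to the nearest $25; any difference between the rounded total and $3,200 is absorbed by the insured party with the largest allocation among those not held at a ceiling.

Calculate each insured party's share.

Combined assessed value = 912,523.
Proportional shares (ignoring caps): Ferraro 165.35; Andrade 364.16; Tam 1,970.28; Vance 700.21.
Capped: Tam ($1,000); residual $2,200 reallocated over remaining assessed value 350,670.
Remaining shares: Ferraro 295.82 → $300; Andrade 651.49 → $650; Vance 1,252.69 → $1,250.

Ferraro: $300 | Andrade: $650 | Tam: $1,000 | Vance: $1,250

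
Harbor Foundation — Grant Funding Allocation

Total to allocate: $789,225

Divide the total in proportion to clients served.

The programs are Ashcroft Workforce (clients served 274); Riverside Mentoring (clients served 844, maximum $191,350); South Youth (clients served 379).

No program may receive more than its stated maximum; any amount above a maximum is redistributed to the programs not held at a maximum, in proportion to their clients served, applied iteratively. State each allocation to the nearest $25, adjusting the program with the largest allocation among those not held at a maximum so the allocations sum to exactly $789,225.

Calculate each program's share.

Sum of clients served: 1,497.
Proportional shares (ignoring caps): Ashcroft Workforce 144,454.01; Riverside Mentoring 444,960.52; South Youth 199,810.47.
Cap binds for Riverside Mentoring ($191,350); residual $597,875 reallocated over remaining clients served 653.
Shares after redistribution: Ashcroft Workforce 250,869.45 → $250,875; South Youth 347,005.55 → $347,000.

Ashcroft Workforce: $250,875; Riverside Mentoring: $191,350; South Youth: $347,000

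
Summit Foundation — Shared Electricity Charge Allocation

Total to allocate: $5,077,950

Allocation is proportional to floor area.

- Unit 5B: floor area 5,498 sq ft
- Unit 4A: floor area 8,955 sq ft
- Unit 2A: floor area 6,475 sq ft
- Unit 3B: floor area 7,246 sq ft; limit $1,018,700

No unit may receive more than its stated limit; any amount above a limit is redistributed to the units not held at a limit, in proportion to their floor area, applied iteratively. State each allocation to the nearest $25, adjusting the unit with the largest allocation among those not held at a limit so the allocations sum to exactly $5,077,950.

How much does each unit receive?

Combined floor area = 28,174.
Proportional shares (ignoring caps): Unit 5B 990,933.81; Unit 4A 1,614,007.32; Unit 2A 1,167,023.72; Unit 3B 1,305,985.15.
Capped: Unit 3B ($1,018,700); balance $4,059,250 reallocated over remaining floor area 20,928.
Shares after redistribution: Unit 5B 1,066,406.56 → $1,066,400; Unit 4A 1,736,935.39 → $1,736,925; Unit 2A 1,255,908.05 → $1,255,900.
Rounding difference +$25 applied to Unit 4A → $1,736,950.

Unit 5B: $1,066,400 | Unit 4A: $1,736,950 | Unit 2A: $1,255,900 | Unit 3B: $1,018,700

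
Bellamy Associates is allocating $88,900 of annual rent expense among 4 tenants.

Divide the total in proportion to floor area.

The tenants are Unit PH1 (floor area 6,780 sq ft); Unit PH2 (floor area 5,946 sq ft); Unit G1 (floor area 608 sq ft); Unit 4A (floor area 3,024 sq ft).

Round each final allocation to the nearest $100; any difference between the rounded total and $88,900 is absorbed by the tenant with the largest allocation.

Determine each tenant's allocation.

Sum of floor area: 16,358.
Pro-rata amounts: Unit PH1 6,780/16,358 × $88,900 = 36,846.93; Unit PH2 5,946/16,358 × $88,900 = 32,314.43; Unit G1 608/16,358 × $88,900 = 3,304.27; Unit 4A 3,024/16,358 × $88,900 = 16,434.38.
Rounded to nearest $100: Unit PH1 $36,800; Unit PH2 $32,300; Unit G1 $3,300; Unit 4A $16,400. Sum = $88,800.
Difference $88,900 − $88,800 = +$100 applied to largest allocation (Unit PH1): Unit PH1 becomes $36,900.

Unit PH1: $36,900 · Unit PH2: $32,300 · Unit G1: $3,300 · Unit 4A: $16,400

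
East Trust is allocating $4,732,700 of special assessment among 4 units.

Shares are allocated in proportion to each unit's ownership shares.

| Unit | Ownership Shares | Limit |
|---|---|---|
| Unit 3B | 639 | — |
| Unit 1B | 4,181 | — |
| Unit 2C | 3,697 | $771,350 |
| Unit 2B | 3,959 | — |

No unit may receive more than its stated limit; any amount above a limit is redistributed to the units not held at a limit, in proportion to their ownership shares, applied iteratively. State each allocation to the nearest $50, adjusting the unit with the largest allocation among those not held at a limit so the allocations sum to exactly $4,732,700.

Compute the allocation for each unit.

Total ownership shares = 12,476.
Pro-rata shares before constraints: Unit 3B 242,401.03; Unit 1B 1,586,038.69; Unit 2C 1,402,436.03; Unit 2B 1,501,824.25.
Cap binds for Unit 2C ($771,350); balance $3,961,350 reallocated over remaining ownership shares 8,779.
Remaining shares: Unit 3B 288,336.10 → $288,350; Unit 1B 1,886,593.50 → $1,886,600; Unit 2B 1,786,420.40 → $1,786,400.

Unit 3B: $288,350; Unit 1B: $1,886,600; Unit 2C: $771,350; Unit 2B: $1,786,400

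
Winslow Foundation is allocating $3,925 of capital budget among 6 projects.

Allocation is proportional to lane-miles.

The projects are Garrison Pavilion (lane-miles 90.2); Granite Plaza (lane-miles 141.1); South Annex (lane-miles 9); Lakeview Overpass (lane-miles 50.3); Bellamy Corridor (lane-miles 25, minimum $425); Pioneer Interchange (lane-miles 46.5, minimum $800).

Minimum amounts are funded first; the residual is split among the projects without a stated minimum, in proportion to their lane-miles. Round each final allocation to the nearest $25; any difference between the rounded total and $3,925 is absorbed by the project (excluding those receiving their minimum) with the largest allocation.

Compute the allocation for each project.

Guaranteed amounts: Bellamy Corridor $425; Pioneer Interchange $800. Remaining pool $2,700.
Remaining pool split over remaining lane-miles 290.6: Garrison Pavilion 838.06 → $850; Granite Plaza 1,310.98 → $1,300; South Annex 83.62 → $75; Lakeview Overpass 467.34 → $475.

Garrison Pavilion: $850; Granite Plaza: $1,300; South Annex: $75; Lakeview Overpass: $475; Bellamy Corridor: $425; Pioneer Interchange: $800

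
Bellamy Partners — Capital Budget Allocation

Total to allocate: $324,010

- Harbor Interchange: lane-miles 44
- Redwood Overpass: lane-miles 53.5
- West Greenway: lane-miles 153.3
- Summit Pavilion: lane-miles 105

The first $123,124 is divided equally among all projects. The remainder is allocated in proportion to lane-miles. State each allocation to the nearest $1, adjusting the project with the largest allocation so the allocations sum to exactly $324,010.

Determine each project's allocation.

Harbor Interchange: $55,624 · Redwood Overpass: $60,987 · West Greenway: $117,335 · Summit Pavilion: $90,064

First tranche $123,124 split equally: $30,781 each.
Remainder $200,886 by lane-miles (total 355.8): Harbor Interchange 24,842.56 → $24,843; Redwood Overpass 30,206.30 → $30,206; West Greenway 86,553.75 → $86,554; Summit Pavilion 59,283.39 → $59,283.
Totals: Harbor Interchange $30,781 + $24,843 = $55,624; Redwood Overpass $30,781 + $30,206 = $60,987; West Greenway $30,781 + $86,554 = $117,335; Summit Pavilion $30,781 + $59,283 = $90,064.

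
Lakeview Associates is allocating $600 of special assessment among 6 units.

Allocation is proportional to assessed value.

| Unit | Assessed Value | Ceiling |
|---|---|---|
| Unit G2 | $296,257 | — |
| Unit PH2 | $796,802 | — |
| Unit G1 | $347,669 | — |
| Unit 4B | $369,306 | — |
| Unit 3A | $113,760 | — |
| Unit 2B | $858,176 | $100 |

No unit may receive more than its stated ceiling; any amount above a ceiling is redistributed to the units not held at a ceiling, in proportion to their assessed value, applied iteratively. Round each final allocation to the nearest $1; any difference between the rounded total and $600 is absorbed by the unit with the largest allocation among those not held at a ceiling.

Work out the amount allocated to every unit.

Sum of assessed value: 2,781,970.
Unconstrained shares: Unit G2 63.90; Unit PH2 171.85; Unit G1 74.98; Unit 4B 79.65; Unit 3A 24.54; Unit 2B 185.09.
Capped: Unit 2B ($100); residual $500 reallocated over remaining assessed value 1,923,794.
Shares after redistribution: Unit G2 77.00 → $77; Unit PH2 207.09 → $207; Unit G1 90.36 → $90; Unit 4B 95.98 → $96; Unit 3A 29.57 → $30.

Unit G2: $77; Unit PH2: $207; Unit G1: $90; Unit 4B: $96; Unit 3A: $30; Unit 2B: $100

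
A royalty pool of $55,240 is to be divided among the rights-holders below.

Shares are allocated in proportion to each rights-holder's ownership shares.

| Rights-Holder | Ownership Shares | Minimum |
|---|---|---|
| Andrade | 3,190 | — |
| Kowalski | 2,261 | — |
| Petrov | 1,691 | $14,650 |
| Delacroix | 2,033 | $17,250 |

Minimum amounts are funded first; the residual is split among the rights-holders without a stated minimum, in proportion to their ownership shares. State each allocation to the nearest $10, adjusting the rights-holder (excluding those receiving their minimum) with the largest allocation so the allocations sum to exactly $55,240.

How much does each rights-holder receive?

Fund the minimums — Petrov $14,650; Delacroix $17,250. Balance $23,340.
Balance split over remaining ownership shares 5,451: Andrade 13,658.89 → $13,660; Kowalski 9,681.11 → $9,680.

Andrade: $13,660 · Kowalski: $9,680 · Petrov: $14,650 · Delacroix: $17,250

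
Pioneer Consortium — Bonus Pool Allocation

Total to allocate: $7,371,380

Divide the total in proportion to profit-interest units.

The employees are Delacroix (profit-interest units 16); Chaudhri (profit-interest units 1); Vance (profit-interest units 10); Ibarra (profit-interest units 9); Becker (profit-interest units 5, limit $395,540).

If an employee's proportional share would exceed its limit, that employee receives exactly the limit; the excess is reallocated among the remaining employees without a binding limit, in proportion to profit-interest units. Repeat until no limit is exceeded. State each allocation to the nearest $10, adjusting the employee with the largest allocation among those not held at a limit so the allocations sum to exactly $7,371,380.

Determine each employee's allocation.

Delacroix: $3,100,380 · Chaudhri: $193,770 · Vance: $1,937,730 · Ibarra: $1,743,960 · Becker: $395,540

Profit-interest units total: 41.
Unconstrained shares: Delacroix 2,876,636.10; Chaudhri 179,789.76; Vance 1,797,897.56; Ibarra 1,618,107.80; Becker 898,948.78.
Cap binds for Becker ($395,540); residual $6,975,840 reallocated over remaining profit-interest units 36.
Shares after redistribution: Delacroix 3,100,373.33 → $3,100,370; Chaudhri 193,773.33 → $193,770; Vance 1,937,733.33 → $1,937,730; Ibarra 1,743,960.00 → $1,743,960.
Rounding difference +$10 applied to Delacroix → $3,100,380.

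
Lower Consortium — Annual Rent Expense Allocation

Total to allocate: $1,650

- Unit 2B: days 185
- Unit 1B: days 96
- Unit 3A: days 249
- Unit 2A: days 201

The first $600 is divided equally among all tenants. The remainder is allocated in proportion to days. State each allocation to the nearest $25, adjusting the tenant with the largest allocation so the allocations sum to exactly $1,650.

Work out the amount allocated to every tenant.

$600 shared equally gives $150 per tenant.
Remainder $1,050 by days (total 731): Unit 2B 265.73 → $275; Unit 1B 137.89 → $150; Unit 3A 357.66 → $350; Unit 2A 288.71 → $300.
Rounding difference −$25 on remainder applied to Unit 3A.
Totals: Unit 2B $150 + $275 = $425; Unit 1B $150 + $150 = $300; Unit 3A $150 + $325 = $475; Unit 2A $150 + $300 = $450.

Unit 2B: $425 · Unit 1B: $300 · Unit 3A: $475 · Unit 2A: $450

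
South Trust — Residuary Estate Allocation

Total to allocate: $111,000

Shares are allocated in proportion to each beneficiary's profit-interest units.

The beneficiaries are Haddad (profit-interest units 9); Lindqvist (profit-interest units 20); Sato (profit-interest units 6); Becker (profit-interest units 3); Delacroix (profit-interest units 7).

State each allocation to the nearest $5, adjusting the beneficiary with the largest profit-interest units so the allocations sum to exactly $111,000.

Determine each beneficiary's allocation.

Haddad: $22,200; Lindqvist: $49,335; Sato: $14,800; Becker: $7,400; Delacroix: $17,265

Total profit-interest units = 9 + 20 + 6 + 3 + 7 = 45.
Unrounded shares: Haddad 22,200.00; Lindqvist 49,333.33; Sato 14,800.00; Becker 7,400.00; Delacroix 17,266.67.
At nearest $5: Haddad $22,200; Lindqvist $49,335; Sato $14,800; Becker $7,400; Delacroix $17,265. Sum = $111,000.
No rounding difference to absorb.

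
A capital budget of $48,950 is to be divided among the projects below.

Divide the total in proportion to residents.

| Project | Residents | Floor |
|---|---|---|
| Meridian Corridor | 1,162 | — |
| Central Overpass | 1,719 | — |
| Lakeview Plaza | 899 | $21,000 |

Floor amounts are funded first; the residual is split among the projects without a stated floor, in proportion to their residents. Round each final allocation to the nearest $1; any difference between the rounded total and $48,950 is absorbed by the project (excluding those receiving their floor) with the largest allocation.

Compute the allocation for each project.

Minimums first: Lakeview Plaza $21,000. Residual $27,950.
Residual split over remaining residents 2,881: Meridian Corridor 11,273.13 → $11,273; Central Overpass 16,676.87 → $16,677.

Meridian Corridor: $11,273 | Central Overpass: $16,677 | Lakeview Plaza: $21,000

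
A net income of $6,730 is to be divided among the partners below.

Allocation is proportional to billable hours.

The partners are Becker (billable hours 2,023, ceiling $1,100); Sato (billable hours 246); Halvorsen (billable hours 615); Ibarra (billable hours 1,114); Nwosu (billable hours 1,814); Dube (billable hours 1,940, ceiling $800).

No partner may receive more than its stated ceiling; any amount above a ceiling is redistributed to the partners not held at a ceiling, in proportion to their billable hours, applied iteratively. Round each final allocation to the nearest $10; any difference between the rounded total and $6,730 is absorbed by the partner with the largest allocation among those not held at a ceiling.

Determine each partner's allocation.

Becker: $1,100 · Sato: $310 · Halvorsen: $780 · Ibarra: $1,420 · Nwosu: $2,320 · Dube: $800

Total billable hours = 7,752.
Pro-rata shares before constraints: Becker 1,756.29; Sato 213.57; Halvorsen 533.92; Ibarra 967.13; Nwosu 1,574.85; Dube 1,684.24.
Capped: Becker ($1,100), Dube ($800); balance $4,830 reallocated over remaining billable hours 3,789.
Remaining shares: Sato 313.59 → $310; Halvorsen 783.97 → $780; Ibarra 1,420.06 → $1,420; Nwosu 2,312.38 → $2,310.
Rounding difference +$10 applied to Nwosu → $2,320.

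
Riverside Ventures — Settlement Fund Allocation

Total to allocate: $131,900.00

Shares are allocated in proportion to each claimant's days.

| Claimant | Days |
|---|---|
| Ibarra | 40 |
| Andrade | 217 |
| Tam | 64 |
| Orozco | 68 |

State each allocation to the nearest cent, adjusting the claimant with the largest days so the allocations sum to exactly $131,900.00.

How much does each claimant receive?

Ibarra: $13,562.98 · Andrade: $73,579.18 · Tam: $21,700.77 · Orozco: $23,057.07

Days total: 40 + 217 + 64 + 68 = 389.
Pro-rata amounts: Ibarra 13,562.9820; Andrade 73,579.1774; Tam 21,700.7712; Orozco 23,057.0694.
Rounded to nearest cent: Ibarra $13,562.98; Andrade $73,579.18; Tam $21,700.77; Orozco $23,057.07. Sum = $131,900.00.
Rounded total matches; no reconciliation needed.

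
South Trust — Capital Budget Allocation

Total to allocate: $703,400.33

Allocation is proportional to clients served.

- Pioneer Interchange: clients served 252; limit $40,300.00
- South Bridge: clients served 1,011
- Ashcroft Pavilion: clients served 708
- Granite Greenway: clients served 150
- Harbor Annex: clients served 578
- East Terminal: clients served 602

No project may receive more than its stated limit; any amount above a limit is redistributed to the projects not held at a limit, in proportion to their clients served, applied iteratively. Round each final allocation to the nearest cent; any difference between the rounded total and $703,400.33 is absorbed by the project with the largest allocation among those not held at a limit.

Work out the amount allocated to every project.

Clients served total: 3,301.
Proportional shares (ignoring caps): Pioneer Interchange 53,697.9349; South Bridge 215,431.0008; Ashcroft Pavilion 150,865.6267; Granite Greenway 31,963.0565; Harbor Annex 123,164.3110; East Terminal 128,278.4001.
Cap binds for Pioneer Interchange ($40,300.00); residual $663,100.33 reallocated over remaining clients served 3,049.
Remaining shares: South Bridge 219,873.5433 → $219,873.54; Ashcroft Pavilion 153,976.7247 → $153,976.72; Granite Greenway 32,622.1874 → $32,622.19; Harbor Annex 125,704.1623 → $125,704.16; East Terminal 130,923.7123 → $130,923.71.
Rounding difference +$0.01 applied to South Bridge → $219,873.55.

Pioneer Interchange: $40,300.00 · South Bridge: $219,873.55 · Ashcroft Pavilion: $153,976.72 · Granite Greenway: $32,622.19 · Harbor Annex: $125,704.16 · East Terminal: $130,923.71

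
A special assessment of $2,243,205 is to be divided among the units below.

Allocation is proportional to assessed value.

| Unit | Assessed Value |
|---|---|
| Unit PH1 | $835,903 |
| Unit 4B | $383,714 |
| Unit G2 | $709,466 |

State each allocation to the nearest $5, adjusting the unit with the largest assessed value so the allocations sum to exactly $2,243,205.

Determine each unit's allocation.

Unit PH1: $972,020 | Unit 4B: $446,195 | Unit G2: $824,990

Assessed value total: 835,903 + 383,714 + 709,466 = 1,929,083.
Pro-rata amounts: Unit PH1 972,017.17; Unit 4B 446,196.02; Unit G2 824,991.81.
Rounded to nearest $5: Unit PH1 $972,015; Unit 4B $446,195; Unit G2 $824,990. Sum = $2,243,200.
Difference $2,243,205 − $2,243,200 = +$5 applied to largest assessed value (Unit PH1): Unit PH1 becomes $972,020.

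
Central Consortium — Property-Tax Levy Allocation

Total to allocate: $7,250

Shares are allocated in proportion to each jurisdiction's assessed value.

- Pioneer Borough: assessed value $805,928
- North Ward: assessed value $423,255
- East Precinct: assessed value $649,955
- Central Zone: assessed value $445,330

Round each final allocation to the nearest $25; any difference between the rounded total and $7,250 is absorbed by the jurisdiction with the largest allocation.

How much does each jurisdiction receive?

Assessed value total: 2,324,468.
Unrounded shares: Pioneer Borough 805,928/2,324,468 × $7,250 = 2,513.68; North Ward 423,255/2,324,468 × $7,250 = 1,320.13; East Precinct 649,955/2,324,468 × $7,250 = 2,027.21; Central Zone 445,330/2,324,468 × $7,250 = 1,388.98.
At nearest $25: Pioneer Borough $2,525; North Ward $1,325; East Precinct $2,025; Central Zone $1,400. Sum = $7,275.
Difference $7,250 − $7,275 = −$25 applied to largest allocation (Pioneer Borough): Pioneer Borough becomes $2,500.

Pioneer Borough: $2,500 · North Ward: $1,325 · East Precinct: $2,025 · Central Zone: $1,400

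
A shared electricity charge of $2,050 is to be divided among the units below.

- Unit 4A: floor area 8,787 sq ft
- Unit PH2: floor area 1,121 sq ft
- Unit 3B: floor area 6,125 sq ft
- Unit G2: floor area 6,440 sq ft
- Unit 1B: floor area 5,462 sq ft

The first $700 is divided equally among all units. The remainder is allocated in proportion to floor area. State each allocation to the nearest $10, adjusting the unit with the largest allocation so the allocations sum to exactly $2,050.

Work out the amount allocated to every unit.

Unit 4A: $570 | Unit PH2: $190 | Unit 3B: $440 | Unit G2: $450 | Unit 1B: $400

$700 shared equally gives $140 per unit.
Remainder $1,350 by floor area (total 27,935): Unit 4A 424.64 → $420; Unit PH2 54.17 → $50; Unit 3B 296.00 → $300; Unit G2 311.22 → $310; Unit 1B 263.96 → $260.
Rounding difference +$10 on remainder applied to Unit 4A.
Totals: Unit 4A $140 + $430 = $570; Unit PH2 $140 + $50 = $190; Unit 3B $140 + $300 = $440; Unit G2 $140 + $310 = $450; Unit 1B $140 + $260 = $400.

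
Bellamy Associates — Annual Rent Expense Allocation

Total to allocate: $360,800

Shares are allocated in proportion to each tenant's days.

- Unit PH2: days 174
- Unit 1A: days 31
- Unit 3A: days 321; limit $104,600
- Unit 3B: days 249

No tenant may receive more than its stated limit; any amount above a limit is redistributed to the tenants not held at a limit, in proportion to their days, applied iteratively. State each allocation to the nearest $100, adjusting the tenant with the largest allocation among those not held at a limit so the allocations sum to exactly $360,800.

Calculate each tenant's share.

Unit PH2: $98,200 | Unit 1A: $17,500 | Unit 3A: $104,600 | Unit 3B: $140,500

Sum of days: 775.
Proportional shares (ignoring caps): Unit PH2 81,005.42; Unit 1A 14,432.00; Unit 3A 149,441.03; Unit 3B 115,921.55.
Held at cap: Unit 3A ($104,600); remaining pool $256,200 reallocated over remaining days 454.
Remaining shares: Unit PH2 98,191.19 → $98,200; Unit 1A 17,493.83 → $17,500; Unit 3B 140,514.98 → $140,500.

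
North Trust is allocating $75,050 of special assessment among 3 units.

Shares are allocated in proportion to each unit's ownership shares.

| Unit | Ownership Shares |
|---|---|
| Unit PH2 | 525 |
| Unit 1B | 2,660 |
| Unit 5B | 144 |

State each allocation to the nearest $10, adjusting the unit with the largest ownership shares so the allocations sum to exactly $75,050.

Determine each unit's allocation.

Sum of ownership shares: 3,329.
Proportional shares: Unit PH2 525/3,329 × $75,050 = 11,835.76; Unit 1B 2,660/3,329 × $75,050 = 59,967.86; Unit 5B 144/3,329 × $75,050 = 3,246.38.
At nearest $10: Unit PH2 $11,840; Unit 1B $59,970; Unit 5B $3,250. Sum = $75,060.
Difference $75,050 − $75,060 = −$10 applied to largest ownership shares (Unit 1B): Unit 1B becomes $59,960.

Unit PH2: $11,840; Unit 1B: $59,960; Unit 5B: $3,250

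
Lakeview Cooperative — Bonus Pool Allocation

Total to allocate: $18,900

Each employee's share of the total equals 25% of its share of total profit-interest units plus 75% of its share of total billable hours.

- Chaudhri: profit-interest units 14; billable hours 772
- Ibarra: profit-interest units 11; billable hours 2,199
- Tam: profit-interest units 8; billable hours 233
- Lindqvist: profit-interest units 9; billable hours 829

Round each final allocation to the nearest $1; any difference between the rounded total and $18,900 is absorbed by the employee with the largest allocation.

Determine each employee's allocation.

Profit-interest units total 42; billable hours total 4,033.
Combined weights (25% profit-interest units + 75% billable hours): Chaudhri 0.2269; Ibarra 0.4744; Tam 0.0909; Lindqvist 0.2077.
Pro-rata amounts: Chaudhri 4,288.39; Ibarra 8,966.44; Tam 1,718.94; Lindqvist 3,926.23.
At nearest $1: Chaudhri $4,288; Ibarra $8,966; Tam $1,719; Lindqvist $3,926. Sum = $18,899.
Difference $18,900 − $18,899 = +$1 applied to largest allocation (Ibarra): Ibarra becomes $8,967.

Chaudhri: $4,288; Ibarra: $8,967; Tam: $1,719; Lindqvist: $3,926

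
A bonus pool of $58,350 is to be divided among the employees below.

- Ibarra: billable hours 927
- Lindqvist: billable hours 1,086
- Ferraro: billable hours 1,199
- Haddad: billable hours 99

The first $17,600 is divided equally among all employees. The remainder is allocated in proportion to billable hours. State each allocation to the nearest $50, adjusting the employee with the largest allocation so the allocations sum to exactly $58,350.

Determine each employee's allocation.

Ibarra: $15,800; Lindqvist: $17,750; Ferraro: $19,200; Haddad: $5,600

Equal tier: $17,600 ÷ 4 = $4,400 apiece.
Remainder $40,750 by billable hours (total 3,311): Ibarra 11,409.02 → $11,400; Lindqvist 13,365.90 → $13,350; Ferraro 14,756.64 → $14,750; Haddad 1,218.44 → $1,200.
Rounding difference +$50 on remainder applied to Ferraro.
Totals: Ibarra $4,400 + $11,400 = $15,800; Lindqvist $4,400 + $13,350 = $17,750; Ferraro $4,400 + $14,800 = $19,200; Haddad $4,400 + $1,200 = $5,600.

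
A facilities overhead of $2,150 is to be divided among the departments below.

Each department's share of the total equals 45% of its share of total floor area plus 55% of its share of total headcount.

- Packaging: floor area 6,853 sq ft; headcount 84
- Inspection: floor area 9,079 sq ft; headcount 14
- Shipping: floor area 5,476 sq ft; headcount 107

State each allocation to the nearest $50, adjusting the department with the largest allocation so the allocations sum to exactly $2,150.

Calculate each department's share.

Packaging: $800; Inspection: $500; Shipping: $850

Floor area total 21,408; headcount total 205.
Composite weights (45% floor area + 55% headcount): Packaging 0.3694; Inspection 0.2284; Shipping 0.4022.
Raw shares: Packaging 794.25; Inspection 491.07; Shipping 864.69.
After rounding ($50): Packaging $800; Inspection $500; Shipping $850. Sum = $2,150.
Rounded total matches; no reconciliation needed.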